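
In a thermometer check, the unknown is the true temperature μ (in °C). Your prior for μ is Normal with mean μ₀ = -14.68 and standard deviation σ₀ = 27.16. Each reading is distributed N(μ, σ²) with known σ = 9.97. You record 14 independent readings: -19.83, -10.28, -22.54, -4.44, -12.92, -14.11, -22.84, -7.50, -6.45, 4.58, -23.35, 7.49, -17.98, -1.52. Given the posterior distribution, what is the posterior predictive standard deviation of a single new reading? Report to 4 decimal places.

For Normal data with known variance σ², a Normal(μ₀, σ₀²) prior on μ is conjugate. Posterior precision = 1/σ₀² + n/σ²; posterior mean is the precision-weighted average of μ₀ and x̄.
σ₀² = 27.16² = 737.6656, σ² = 9.97² = 99.4009; σ² + n·σ₀² = 99.4009 + 14·737.6656 = 10426.7193.
Posterior precision = 1/σ₀² + n/σ² = 1/737.6656 + 14/99.4009 = (σ² + n·σ₀²)/(σ₀²σ²) = 10426.7193/(737.6656·99.4009); posterior variance σₙ² = σ₀²σ²/(σ² + n·σ₀²) = 737.6656·99.4009/10426.7193 = 7.032377.
Predictive variance for one new observation = σₙ² + σ² = 737.6656·99.4009/10426.7193 + 99.4009 = σ²·(σ₀² + 10426.7193)/10426.7193 = 99.4009·11164.3849/10426.7193 = 106.433277; SD = √(99.4009·11164.3849/10426.7193) = 10.3167.

10.3167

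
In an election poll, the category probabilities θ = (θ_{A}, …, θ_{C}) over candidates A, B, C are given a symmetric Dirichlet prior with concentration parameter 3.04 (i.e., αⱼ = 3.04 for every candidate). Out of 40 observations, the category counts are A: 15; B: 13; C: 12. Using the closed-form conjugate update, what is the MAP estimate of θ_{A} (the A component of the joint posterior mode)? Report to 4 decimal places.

The Dirichlet prior is conjugate to the Multinomial likelihood: each posterior αⱼ = prior αⱼ + observed count nⱼ.
Posterior concentration: (18.04, 16.04, 15.04), total = 49.12.
Joint mode component: (α_{A}−1)/(Σα−K) = 17.04/46.12 = 0.3695.

0.3695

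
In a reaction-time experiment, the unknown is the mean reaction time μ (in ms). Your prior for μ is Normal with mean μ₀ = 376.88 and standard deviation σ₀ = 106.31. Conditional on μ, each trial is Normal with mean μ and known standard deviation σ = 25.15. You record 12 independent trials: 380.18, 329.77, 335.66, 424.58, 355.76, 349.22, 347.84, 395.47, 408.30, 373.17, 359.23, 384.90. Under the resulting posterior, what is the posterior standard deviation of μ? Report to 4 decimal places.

For Normal data with known variance σ², a Normal(μ₀, σ₀²) prior on μ is conjugate. Posterior precision = 1/σ₀² + n/σ²; posterior mean is the precision-weighted average of μ₀ and x̄.
σ₀² = 106.31² = 11301.8161, σ² = 25.15² = 632.5225; σ² + n·σ₀² = 632.5225 + 12·11301.8161 = 136254.3157.
Posterior precision = 1/σ₀² + n/σ² = 1/11301.8161 + 12/632.5225 = (σ² + n·σ₀²)/(σ₀²σ²) = 136254.3157/(11301.8161·632.5225); posterior variance σₙ² = σ₀²σ²/(σ² + n·σ₀²) = 11301.8161·632.5225/136254.3157 = 52.465516.
Posterior SD = √σₙ² = √(11301.8161·632.5225/136254.3157) = 7.2433.

7.2433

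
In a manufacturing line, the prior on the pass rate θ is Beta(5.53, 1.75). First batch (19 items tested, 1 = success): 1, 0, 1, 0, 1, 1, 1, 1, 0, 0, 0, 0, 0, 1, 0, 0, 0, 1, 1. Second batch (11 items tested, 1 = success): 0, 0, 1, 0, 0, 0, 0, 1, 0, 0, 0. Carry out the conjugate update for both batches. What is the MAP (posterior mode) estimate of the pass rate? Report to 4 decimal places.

0.4402

The Beta prior is conjugate to a Binomial/Bernoulli likelihood; the update adds successes to α and failures to β.
After batch 1: Beta(5.53+9, 1.75+10) = Beta(14.53, 11.75).
After batch 2: Beta(14.53+2, 11.75+9) = Beta(16.53, 20.75).
Mode of Beta(a,b) for a,b>1 is (a−1)/(a+b−2) = 15.53/35.28 = 0.4402.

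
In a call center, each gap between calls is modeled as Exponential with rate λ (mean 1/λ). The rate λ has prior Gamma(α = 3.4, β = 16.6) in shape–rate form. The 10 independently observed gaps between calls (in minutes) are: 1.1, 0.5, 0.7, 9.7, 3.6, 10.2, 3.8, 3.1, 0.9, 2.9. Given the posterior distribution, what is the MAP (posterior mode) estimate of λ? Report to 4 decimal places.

0.2335

With a Gamma(shape α, rate β) prior on the exponential rate λ, the posterior after n observations with total T = Σxᵢ is Gamma(α+n, β+T).
Sum of observations T = 36.5 minutes; n = 10.
Posterior: Gamma(3.4+10, 16.6+36.5) = Gamma(13.4, 53.1).
Mode = (α−1)/β = 0.2335.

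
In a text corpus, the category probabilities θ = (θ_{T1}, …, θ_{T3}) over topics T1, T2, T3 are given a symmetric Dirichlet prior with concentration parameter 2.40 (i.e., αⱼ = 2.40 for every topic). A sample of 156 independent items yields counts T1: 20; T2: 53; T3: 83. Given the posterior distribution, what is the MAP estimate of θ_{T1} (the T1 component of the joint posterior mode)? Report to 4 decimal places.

0.1336

The Dirichlet prior is conjugate to the Multinomial likelihood: each posterior αⱼ = prior αⱼ + observed count nⱼ.
Posterior concentration: (22.40, 55.40, 85.40), total = 163.20.
Joint mode component: (α_{T1}−1)/(Σα−K) = 21.40/160.20 = 0.1336.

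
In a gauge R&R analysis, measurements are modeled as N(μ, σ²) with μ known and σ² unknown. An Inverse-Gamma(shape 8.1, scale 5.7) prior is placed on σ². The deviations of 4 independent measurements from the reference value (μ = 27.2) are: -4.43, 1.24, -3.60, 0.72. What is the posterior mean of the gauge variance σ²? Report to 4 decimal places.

2.5297

With known mean μ and an Inverse-Gamma(α, β) prior on σ², the Normal likelihood is conjugate: posterior is Inv-Gamma(α + n/2, β + Σ(xᵢ−μ)²/2).
Σ(xᵢ−μ)² = (-4.43)² + (1.24)² + (-3.60)² + (0.72)² = 34.6409.
Posterior: Inv-Gamma(8.1 + 4/2, 5.7 + 34.6409/2) = Inv-Gamma(10.10, 23.02045).
E[σ²|data] = β/(α−1) = 23.02045/9.10 = 2.5297.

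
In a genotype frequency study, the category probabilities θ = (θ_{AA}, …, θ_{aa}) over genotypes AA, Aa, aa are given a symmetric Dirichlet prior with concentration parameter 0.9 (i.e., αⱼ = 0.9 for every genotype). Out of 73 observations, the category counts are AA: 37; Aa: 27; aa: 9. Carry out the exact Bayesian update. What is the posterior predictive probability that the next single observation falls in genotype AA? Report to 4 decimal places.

0.5007

The Dirichlet prior is conjugate to the Multinomial likelihood: each posterior αⱼ = prior αⱼ + observed count nⱼ.
Posterior concentration: (37.9, 27.9, 9.9), total = 75.7.
P(next = AA | data) = α_{AA}/Σα = 0.5007.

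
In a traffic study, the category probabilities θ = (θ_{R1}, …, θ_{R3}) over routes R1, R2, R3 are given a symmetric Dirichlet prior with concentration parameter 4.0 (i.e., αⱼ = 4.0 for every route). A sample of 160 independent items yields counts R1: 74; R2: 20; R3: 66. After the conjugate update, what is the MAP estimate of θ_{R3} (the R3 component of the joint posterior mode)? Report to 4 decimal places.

The Dirichlet prior is conjugate to the Multinomial likelihood: each posterior αⱼ = prior αⱼ + observed count nⱼ.
Posterior concentration: (78.0, 24.0, 70.0), total = 172.0.
Joint mode component: (α_{R3}−1)/(Σα−K) = 69.0/169.0 = 0.4083.

0.4083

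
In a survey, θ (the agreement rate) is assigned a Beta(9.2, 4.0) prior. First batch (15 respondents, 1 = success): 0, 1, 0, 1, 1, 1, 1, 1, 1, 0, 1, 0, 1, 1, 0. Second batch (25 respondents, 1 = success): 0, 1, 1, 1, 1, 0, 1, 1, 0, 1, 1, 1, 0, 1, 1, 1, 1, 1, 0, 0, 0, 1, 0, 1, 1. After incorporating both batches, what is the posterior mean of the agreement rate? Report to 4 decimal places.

The Beta prior is conjugate to a Binomial/Bernoulli likelihood; the update adds successes to α and failures to β.
After batch 1: Beta(9.2+10, 4.0+5) = Beta(19.2, 9.0).
After batch 2: Beta(19.2+17, 9.0+8) = Beta(36.2, 17.0).
Posterior mean = α/(α+β) = 36.2/53.2 = 0.6805.

0.6805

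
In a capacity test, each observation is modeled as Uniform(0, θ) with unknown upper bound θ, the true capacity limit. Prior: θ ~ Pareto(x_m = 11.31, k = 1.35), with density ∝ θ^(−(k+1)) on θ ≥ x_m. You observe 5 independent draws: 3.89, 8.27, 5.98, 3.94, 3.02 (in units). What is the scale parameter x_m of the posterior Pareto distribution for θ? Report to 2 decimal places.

A Pareto(scale x_m, shape k) prior on the upper bound θ of Uniform(0, θ) is conjugate: posterior is Pareto(max(x_m, max xᵢ), k + n).
Sample maximum = 8.27; prior scale x_m = 11.31 → posterior scale = max = 11.31.
Posterior shape = 1.35 + 5 = 6.35.
Posterior scale x_m = 11.31.

11.31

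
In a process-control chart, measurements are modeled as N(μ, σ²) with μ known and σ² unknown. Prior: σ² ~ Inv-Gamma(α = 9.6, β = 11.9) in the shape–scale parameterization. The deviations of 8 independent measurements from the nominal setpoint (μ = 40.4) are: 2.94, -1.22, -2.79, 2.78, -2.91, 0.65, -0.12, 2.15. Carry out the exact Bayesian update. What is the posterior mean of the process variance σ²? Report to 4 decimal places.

2.4989

With known mean μ and an Inverse-Gamma(α, β) prior on σ², the Normal likelihood is conjugate: posterior is Inv-Gamma(α + n/2, β + Σ(xᵢ−μ)²/2).
Σ(xᵢ−μ)² = (2.94)² + (-1.22)² + (-2.79)² + (2.78)² + (-2.91)² + (0.65)² + (-0.12)² + (2.15)² = 39.1720.
Posterior: Inv-Gamma(9.6 + 8/2, 11.9 + 39.1720/2) = Inv-Gamma(13.60, 31.48600).
E[σ²|data] = β/(α−1) = 31.48600/12.60 = 2.4989.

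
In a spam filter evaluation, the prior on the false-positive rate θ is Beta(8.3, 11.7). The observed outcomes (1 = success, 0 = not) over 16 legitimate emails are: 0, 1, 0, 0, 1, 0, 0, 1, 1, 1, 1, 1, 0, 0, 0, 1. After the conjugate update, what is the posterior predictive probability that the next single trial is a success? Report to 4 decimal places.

The Beta prior is conjugate to a Binomial/Bernoulli likelihood; the update adds successes to α and failures to β.
Posterior: Beta(α+k, β+n−k) = Beta(8.3+8, 11.7+8) = Beta(16.3, 19.7).
For a single future Bernoulli trial, P(success | data) = α/(α+β) = 0.4528.

0.4528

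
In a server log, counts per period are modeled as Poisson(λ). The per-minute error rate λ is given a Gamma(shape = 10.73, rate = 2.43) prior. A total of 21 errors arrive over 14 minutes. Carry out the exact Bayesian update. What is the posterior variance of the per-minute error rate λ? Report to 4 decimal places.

0.1175

With a Gamma(shape α, rate β) prior, the Poisson likelihood is conjugate: the posterior is Gamma(α + ΣXᵢ, β + n).
Posterior: Gamma(α+S, β+n) = Gamma(10.73+21, 2.43+14) = Gamma(31.73, 16.43).
Var = α/β² = 31.73/16.43² = 0.1175.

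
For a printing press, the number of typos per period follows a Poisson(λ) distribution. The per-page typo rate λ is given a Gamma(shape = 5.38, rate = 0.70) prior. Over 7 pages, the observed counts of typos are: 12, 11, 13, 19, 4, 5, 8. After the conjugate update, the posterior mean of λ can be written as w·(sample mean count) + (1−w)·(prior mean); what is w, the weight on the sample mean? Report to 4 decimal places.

With a Gamma(shape α, rate β) prior, the Poisson likelihood is conjugate: the posterior is Gamma(α + ΣXᵢ, β + n).
Posterior mean = (α₀+S)/(β₀+n) = [n/(β₀+n)]·(S/n) + [β₀/(β₀+n)]·(α₀/β₀), so only n and β₀ enter the weight.
Weight on data w = n/(β₀+n) = 7/(0.70+7) = 7/7.70 = 0.9091.

0.9091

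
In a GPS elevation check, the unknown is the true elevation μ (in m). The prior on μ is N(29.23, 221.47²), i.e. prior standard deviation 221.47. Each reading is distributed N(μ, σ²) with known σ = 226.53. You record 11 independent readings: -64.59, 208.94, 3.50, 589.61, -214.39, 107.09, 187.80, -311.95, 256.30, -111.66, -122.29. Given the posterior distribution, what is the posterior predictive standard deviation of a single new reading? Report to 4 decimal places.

For Normal data with known variance σ², a Normal(μ₀, σ₀²) prior on μ is conjugate. Posterior precision = 1/σ₀² + n/σ²; posterior mean is the precision-weighted average of μ₀ and x̄.
σ₀² = 221.47² = 49048.9609, σ² = 226.53² = 51315.8409; σ² + n·σ₀² = 51315.8409 + 11·49048.9609 = 590854.4108.
Posterior precision = 1/σ₀² + n/σ² = 1/49048.9609 + 11/51315.8409 = (σ² + n·σ₀²)/(σ₀²σ²) = 590854.4108/(49048.9609·51315.8409); posterior variance σₙ² = σ₀²σ²/(σ² + n·σ₀²) = 49048.9609·51315.8409/590854.4108 = 4259.913488.
Predictive variance for one new observation = σₙ² + σ² = 49048.9609·51315.8409/590854.4108 + 51315.8409 = σ²·(σ₀² + 590854.4108)/590854.4108 = 51315.8409·639903.3717/590854.4108 = 55575.754388; SD = √(51315.8409·639903.3717/590854.4108) = 235.7451.

235.7451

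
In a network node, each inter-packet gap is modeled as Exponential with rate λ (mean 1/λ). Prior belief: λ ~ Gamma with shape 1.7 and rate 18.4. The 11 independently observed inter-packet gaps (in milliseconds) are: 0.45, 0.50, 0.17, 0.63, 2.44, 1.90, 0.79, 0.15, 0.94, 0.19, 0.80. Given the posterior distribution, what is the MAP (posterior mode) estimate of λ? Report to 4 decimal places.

With a Gamma(shape α, rate β) prior on the exponential rate λ, the posterior after n observations with total T = Σxᵢ is Gamma(α+n, β+T).
Sum of observations T = 8.96 milliseconds; n = 11.
Posterior: Gamma(1.7+11, 18.4+8.96) = Gamma(12.7, 27.36).
Mode = (α−1)/β = 0.4276.

0.4276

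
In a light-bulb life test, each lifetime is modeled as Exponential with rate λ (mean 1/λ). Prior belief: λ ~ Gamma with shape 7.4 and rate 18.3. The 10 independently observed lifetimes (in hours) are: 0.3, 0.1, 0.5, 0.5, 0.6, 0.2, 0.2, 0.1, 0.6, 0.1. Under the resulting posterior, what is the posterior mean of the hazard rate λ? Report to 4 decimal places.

With a Gamma(shape α, rate β) prior on the exponential rate λ, the posterior after n observations with total T = Σxᵢ is Gamma(α+n, β+T).
Sum of observations T = 3.2 hours; n = 10.
Posterior: Gamma(7.4+10, 18.3+3.2) = Gamma(17.4, 21.5).
Posterior mean of λ = α/β = 17.4/21.5 = 0.8093.

0.8093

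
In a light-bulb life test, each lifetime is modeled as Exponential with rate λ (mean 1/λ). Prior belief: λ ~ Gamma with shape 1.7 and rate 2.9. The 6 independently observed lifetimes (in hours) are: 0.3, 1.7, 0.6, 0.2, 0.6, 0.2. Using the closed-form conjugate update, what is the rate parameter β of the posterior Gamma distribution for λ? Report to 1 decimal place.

With a Gamma(shape α, rate β) prior on the exponential rate λ, the posterior after n observations with total T = Σxᵢ is Gamma(α+n, β+T).
Sum of observations T = 3.6 hours; n = 6.
Posterior: Gamma(1.7+6, 2.9+3.6) = Gamma(7.7, 6.5).
Posterior β = 6.5.

6.5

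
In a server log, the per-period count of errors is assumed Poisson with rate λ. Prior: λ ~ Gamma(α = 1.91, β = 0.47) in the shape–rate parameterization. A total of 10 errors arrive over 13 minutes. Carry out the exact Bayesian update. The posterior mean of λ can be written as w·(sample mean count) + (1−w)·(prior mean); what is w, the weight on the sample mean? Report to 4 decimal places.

With a Gamma(shape α, rate β) prior, the Poisson likelihood is conjugate: the posterior is Gamma(α + ΣXᵢ, β + n).
Posterior mean = (α₀+S)/(β₀+n) = [n/(β₀+n)]·(S/n) + [β₀/(β₀+n)]·(α₀/β₀), so only n and β₀ enter the weight.
Weight on data w = n/(β₀+n) = 13/(0.47+13) = 13/13.47 = 0.9651.

0.9651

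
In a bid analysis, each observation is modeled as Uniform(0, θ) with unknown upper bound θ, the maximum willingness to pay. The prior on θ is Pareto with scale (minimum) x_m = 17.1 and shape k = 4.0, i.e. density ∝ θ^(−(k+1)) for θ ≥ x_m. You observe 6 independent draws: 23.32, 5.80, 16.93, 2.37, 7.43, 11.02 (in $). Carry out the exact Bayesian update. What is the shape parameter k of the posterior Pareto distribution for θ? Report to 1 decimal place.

10.0

A Pareto(scale x_m, shape k) prior on the upper bound θ of Uniform(0, θ) is conjugate: posterior is Pareto(max(x_m, max xᵢ), k + n).
Sample maximum = 23.32; prior scale x_m = 17.1 → posterior scale = max = 23.32.
Posterior shape = 4.0 + 6 = 10.0.
Posterior shape k = 10.0.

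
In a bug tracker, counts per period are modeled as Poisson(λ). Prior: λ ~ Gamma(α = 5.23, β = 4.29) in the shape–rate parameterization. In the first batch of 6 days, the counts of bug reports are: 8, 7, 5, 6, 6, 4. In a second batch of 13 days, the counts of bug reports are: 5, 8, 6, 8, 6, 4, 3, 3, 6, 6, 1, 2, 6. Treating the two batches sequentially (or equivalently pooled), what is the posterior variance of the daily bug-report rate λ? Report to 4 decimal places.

With a Gamma(shape α, rate β) prior, the Poisson likelihood is conjugate: the posterior is Gamma(α + ΣXᵢ, β + n).
Batch 1: sum of counts S = 36 over n = 6 days.
After batch 1: Gamma(α+S, β+n) = Gamma(5.23+36, 4.29+6) = Gamma(41.23, 10.29).
Batch 2: sum of counts S = 64 over n = 13 days.
After batch 2: Gamma(α+S, β+n) = Gamma(41.23+64, 10.29+13) = Gamma(105.23, 23.29).
Var = α/β² = 105.23/23.29² = 0.1940.

0.1940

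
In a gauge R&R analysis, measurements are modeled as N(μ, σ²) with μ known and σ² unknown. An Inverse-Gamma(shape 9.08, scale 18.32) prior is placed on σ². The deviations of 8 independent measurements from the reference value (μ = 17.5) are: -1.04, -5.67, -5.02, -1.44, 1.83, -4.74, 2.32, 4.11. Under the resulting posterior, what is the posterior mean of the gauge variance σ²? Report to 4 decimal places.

With known mean μ and an Inverse-Gamma(α, β) prior on σ², the Normal likelihood is conjugate: posterior is Inv-Gamma(α + n/2, β + Σ(xᵢ−μ)²/2).
Σ(xᵢ−μ)² = (-1.04)² + (-5.67)² + (-5.02)² + (-1.44)² + (1.83)² + (-4.74)² + (2.32)² + (4.11)² = 108.5955.
Posterior: Inv-Gamma(9.08 + 8/2, 18.32 + 108.5955/2) = Inv-Gamma(13.08, 72.61775).
E[σ²|data] = β/(α−1) = 72.61775/12.08 = 6.0114.

6.0114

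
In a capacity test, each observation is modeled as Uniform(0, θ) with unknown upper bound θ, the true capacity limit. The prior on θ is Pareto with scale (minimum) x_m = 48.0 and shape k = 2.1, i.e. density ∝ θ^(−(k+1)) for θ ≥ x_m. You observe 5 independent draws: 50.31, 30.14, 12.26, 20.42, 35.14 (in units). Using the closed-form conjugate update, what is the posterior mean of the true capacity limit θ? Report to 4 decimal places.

58.5575

A Pareto(scale x_m, shape k) prior on the upper bound θ of Uniform(0, θ) is conjugate: posterior is Pareto(max(x_m, max xᵢ), k + n).
Sample maximum = 50.31; prior scale x_m = 48.0 → posterior scale = max = 50.31.
Posterior shape = 2.1 + 5 = 7.1.
E[θ|data] = k·x_m/(k−1) = 7.1·50.31/6.1 = 58.5575.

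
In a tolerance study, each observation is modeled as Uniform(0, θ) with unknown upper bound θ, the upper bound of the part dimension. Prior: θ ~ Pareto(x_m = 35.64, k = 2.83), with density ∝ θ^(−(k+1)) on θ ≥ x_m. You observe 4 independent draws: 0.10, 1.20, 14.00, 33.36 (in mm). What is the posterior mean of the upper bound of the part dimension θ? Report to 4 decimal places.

A Pareto(scale x_m, shape k) prior on the upper bound θ of Uniform(0, θ) is conjugate: posterior is Pareto(max(x_m, max xᵢ), k + n).
Sample maximum = 33.36; prior scale x_m = 35.64 → posterior scale = max = 35.64.
Posterior shape = 2.83 + 4 = 6.83.
E[θ|data] = k·x_m/(k−1) = 6.83·35.64/5.83 = 41.7532.

41.7532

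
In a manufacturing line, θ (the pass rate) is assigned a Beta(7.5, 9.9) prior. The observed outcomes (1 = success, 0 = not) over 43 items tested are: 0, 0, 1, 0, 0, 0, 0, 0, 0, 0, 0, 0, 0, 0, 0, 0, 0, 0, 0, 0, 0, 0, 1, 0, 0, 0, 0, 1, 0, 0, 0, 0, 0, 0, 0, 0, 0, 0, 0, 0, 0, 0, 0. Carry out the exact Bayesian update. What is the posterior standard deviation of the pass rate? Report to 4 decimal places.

The Beta prior is conjugate to a Binomial/Bernoulli likelihood; the update adds successes to α and failures to β.
Posterior: Beta(α+k, β+n−k) = Beta(7.5+3, 9.9+40) = Beta(10.5, 49.9).
Var = αβ/((α+β)²(α+β+1)) = 10.5·49.9/(60.4²·61.4) = 0.00233909; SD = √0.00233909 = 0.0484.

0.0484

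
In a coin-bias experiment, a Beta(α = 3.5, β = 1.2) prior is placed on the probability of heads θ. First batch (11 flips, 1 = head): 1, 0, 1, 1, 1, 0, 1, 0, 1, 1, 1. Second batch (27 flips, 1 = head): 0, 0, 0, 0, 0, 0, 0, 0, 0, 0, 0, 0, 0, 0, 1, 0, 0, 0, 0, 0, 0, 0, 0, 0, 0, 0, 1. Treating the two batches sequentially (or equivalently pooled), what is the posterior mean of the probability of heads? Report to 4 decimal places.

0.3162

The Beta prior is conjugate to a Binomial/Bernoulli likelihood; the update adds successes to α and failures to β.
After batch 1: Beta(3.5+8, 1.2+3) = Beta(11.5, 4.2).
After batch 2: Beta(11.5+2, 4.2+25) = Beta(13.5, 29.2).
Posterior mean = α/(α+β) = 13.5/42.7 = 0.3162.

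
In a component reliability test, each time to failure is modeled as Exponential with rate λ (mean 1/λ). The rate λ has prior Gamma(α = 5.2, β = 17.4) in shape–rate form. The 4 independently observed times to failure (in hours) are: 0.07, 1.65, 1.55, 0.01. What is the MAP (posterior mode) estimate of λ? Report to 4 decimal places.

With a Gamma(shape α, rate β) prior on the exponential rate λ, the posterior after n observations with total T = Σxᵢ is Gamma(α+n, β+T).
Sum of observations T = 3.28 hours; n = 4.
Posterior: Gamma(5.2+4, 17.4+3.28) = Gamma(9.2, 20.68).
Mode = (α−1)/β = 0.3965.

0.3965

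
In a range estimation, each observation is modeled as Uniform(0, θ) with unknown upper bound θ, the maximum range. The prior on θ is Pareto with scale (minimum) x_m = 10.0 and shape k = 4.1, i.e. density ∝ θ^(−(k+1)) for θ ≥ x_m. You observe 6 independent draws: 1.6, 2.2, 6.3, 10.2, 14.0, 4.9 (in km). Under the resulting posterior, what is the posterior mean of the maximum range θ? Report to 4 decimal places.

A Pareto(scale x_m, shape k) prior on the upper bound θ of Uniform(0, θ) is conjugate: posterior is Pareto(max(x_m, max xᵢ), k + n).
Sample maximum = 14.0; prior scale x_m = 10.0 → posterior scale = max = 14.0.
Posterior shape = 4.1 + 6 = 10.1.
E[θ|data] = k·x_m/(k−1) = 10.1·14.0/9.1 = 15.5385.

15.5385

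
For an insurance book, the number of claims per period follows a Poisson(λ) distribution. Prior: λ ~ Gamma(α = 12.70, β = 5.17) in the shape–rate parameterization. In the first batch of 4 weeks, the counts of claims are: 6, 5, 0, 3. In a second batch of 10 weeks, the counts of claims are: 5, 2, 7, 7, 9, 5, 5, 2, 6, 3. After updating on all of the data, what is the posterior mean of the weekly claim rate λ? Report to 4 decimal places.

4.0532

With a Gamma(shape α, rate β) prior, the Poisson likelihood is conjugate: the posterior is Gamma(α + ΣXᵢ, β + n).
Batch 1: sum of counts S = 14 over n = 4 weeks.
After batch 1: Gamma(α+S, β+n) = Gamma(12.70+14, 5.17+4) = Gamma(26.70, 9.17).
Batch 2: sum of counts S = 51 over n = 10 weeks.
After batch 2: Gamma(α+S, β+n) = Gamma(26.70+51, 9.17+10) = Gamma(77.70, 19.17).
Posterior mean = α/β = 77.70/19.17 = 4.0532.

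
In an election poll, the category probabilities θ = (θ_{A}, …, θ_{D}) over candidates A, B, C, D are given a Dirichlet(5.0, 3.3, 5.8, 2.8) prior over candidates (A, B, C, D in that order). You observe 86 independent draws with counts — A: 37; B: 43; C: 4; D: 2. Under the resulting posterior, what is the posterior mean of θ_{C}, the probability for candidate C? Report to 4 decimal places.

The Dirichlet prior is conjugate to the Multinomial likelihood: each posterior αⱼ = prior αⱼ + observed count nⱼ.
Posterior concentration: (42.0, 46.3, 9.8, 4.8), total = 102.9.
E[θ_{C}|data] = α_{C}/Σα = 9.8/102.9 = 0.0952.

0.0952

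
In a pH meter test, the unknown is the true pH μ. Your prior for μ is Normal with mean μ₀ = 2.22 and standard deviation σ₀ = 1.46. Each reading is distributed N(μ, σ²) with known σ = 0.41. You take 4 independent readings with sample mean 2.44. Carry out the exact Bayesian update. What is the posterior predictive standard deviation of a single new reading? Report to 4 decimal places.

For Normal data with known variance σ², a Normal(μ₀, σ₀²) prior on μ is conjugate. Posterior precision = 1/σ₀² + n/σ²; posterior mean is the precision-weighted average of μ₀ and x̄.
σ₀² = 1.46² = 2.1316, σ² = 0.41² = 0.1681; σ² + n·σ₀² = 0.1681 + 4·2.1316 = 8.6945.
Posterior precision = 1/σ₀² + n/σ² = 1/2.1316 + 4/0.1681 = (σ² + n·σ₀²)/(σ₀²σ²) = 8.6945/(2.1316·0.1681); posterior variance σₙ² = σ₀²σ²/(σ² + n·σ₀²) = 2.1316·0.1681/8.6945 = 0.041212.
Predictive variance for one new observation = σₙ² + σ² = 2.1316·0.1681/8.6945 + 0.1681 = σ²·(σ₀² + 8.6945)/8.6945 = 0.1681·10.8261/8.6945 = 0.209312; SD = √(0.1681·10.8261/8.6945) = 0.4575.

0.4575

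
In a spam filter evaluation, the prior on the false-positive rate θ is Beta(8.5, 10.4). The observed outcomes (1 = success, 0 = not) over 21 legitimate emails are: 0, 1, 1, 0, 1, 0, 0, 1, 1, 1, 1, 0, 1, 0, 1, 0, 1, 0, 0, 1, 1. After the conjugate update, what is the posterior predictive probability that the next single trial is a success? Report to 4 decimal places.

0.5138

The Beta prior is conjugate to a Binomial/Bernoulli likelihood; the update adds successes to α and failures to β.
Posterior: Beta(α+k, β+n−k) = Beta(8.5+12, 10.4+9) = Beta(20.5, 19.4).
For a single future Bernoulli trial, P(success | data) = α/(α+β) = 0.5138.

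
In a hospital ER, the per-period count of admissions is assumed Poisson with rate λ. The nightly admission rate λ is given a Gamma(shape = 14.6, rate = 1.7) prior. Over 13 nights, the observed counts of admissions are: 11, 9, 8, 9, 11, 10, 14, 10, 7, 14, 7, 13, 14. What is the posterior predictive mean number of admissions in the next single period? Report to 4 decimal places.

10.3129

With a Gamma(shape α, rate β) prior, the Poisson likelihood is conjugate: the posterior is Gamma(α + ΣXᵢ, β + n).
Sum of counts S = 137 over n = 13 nights.
Posterior: Gamma(α+S, β+n) = Gamma(14.6+137, 1.7+13) = Gamma(151.6, 14.7).
The predictive distribution for one future period is NegBinom with mean α/β = 10.3129.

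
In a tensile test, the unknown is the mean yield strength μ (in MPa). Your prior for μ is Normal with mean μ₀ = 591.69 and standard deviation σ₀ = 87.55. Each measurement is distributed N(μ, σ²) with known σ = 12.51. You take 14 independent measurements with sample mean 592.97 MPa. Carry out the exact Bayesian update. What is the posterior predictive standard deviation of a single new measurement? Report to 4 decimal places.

12.9485

For Normal data with known variance σ², a Normal(μ₀, σ₀²) prior on μ is conjugate. Posterior precision = 1/σ₀² + n/σ²; posterior mean is the precision-weighted average of μ₀ and x̄.
σ₀² = 87.55² = 7665.0025, σ² = 12.51² = 156.5001; σ² + n·σ₀² = 156.5001 + 14·7665.0025 = 107466.5351.
Posterior precision = 1/σ₀² + n/σ² = 1/7665.0025 + 14/156.5001 = (σ² + n·σ₀²)/(σ₀²σ²) = 107466.5351/(7665.0025·156.5001); posterior variance σₙ² = σ₀²σ²/(σ² + n·σ₀²) = 7665.0025·156.5001/107466.5351 = 11.162300.
Predictive variance for one new observation = σₙ² + σ² = 7665.0025·156.5001/107466.5351 + 156.5001 = σ²·(σ₀² + 107466.5351)/107466.5351 = 156.5001·115131.5376/107466.5351 = 167.662400; SD = √(156.5001·115131.5376/107466.5351) = 12.9485.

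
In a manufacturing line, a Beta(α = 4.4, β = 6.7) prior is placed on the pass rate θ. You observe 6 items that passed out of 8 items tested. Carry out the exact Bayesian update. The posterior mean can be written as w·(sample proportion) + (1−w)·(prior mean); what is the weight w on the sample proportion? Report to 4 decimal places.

0.4188

The Beta prior is conjugate to a Binomial/Bernoulli likelihood; the update adds successes to α and failures to β.
Posterior mean = (α₀+k)/(α₀+β₀+n) = [n/(α₀+β₀+n)]·(k/n) + [(α₀+β₀)/(α₀+β₀+n)]·α₀/(α₀+β₀), so only n and the prior enter the weight.
The weight on the data is w = n/(α₀+β₀+n) = 8/(4.4+6.7+8) = 8/19.1 = 0.4188.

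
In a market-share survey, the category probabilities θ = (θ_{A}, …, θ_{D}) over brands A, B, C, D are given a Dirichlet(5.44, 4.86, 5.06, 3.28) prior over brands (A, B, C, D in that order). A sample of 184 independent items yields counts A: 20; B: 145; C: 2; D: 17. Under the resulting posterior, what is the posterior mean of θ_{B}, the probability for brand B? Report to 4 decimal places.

The Dirichlet prior is conjugate to the Multinomial likelihood: each posterior αⱼ = prior αⱼ + observed count nⱼ.
Posterior concentration: (25.44, 149.86, 7.06, 20.28), total = 202.64.
E[θ_{B}|data] = α_{B}/Σα = 149.86/202.64 = 0.7395.

0.7395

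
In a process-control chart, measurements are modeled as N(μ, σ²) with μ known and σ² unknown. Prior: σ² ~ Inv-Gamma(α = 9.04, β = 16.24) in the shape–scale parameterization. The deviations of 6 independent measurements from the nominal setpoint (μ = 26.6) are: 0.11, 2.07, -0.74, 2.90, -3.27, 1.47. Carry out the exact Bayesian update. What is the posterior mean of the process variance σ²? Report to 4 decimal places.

2.6535

With known mean μ and an Inverse-Gamma(α, β) prior on σ², the Normal likelihood is conjugate: posterior is Inv-Gamma(α + n/2, β + Σ(xᵢ−μ)²/2).
Σ(xᵢ−μ)² = (0.11)² + (2.07)² + (-0.74)² + (2.90)² + (-3.27)² + (1.47)² = 26.1084.
Posterior: Inv-Gamma(9.04 + 6/2, 16.24 + 26.1084/2) = Inv-Gamma(12.04, 29.29420).
E[σ²|data] = β/(α−1) = 29.29420/11.04 = 2.6535.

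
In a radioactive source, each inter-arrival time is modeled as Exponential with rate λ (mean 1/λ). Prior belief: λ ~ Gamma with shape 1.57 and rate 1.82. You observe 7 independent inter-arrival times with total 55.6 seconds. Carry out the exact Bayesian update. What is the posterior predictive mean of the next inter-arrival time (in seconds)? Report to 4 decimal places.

7.5852

With a Gamma(shape α, rate β) prior on the exponential rate λ, the posterior after n observations with total T = Σxᵢ is Gamma(α+n, β+T).
Posterior: Gamma(1.57+7, 1.82+55.6) = Gamma(8.57, 57.42).
The predictive distribution for the next observation is Lomax; its mean is β/(α−1) = 57.42/7.57 = 7.5852.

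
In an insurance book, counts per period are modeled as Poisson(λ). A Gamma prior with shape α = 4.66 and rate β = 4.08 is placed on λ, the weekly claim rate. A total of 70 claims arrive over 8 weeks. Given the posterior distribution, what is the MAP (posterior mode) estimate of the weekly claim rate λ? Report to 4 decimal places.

With a Gamma(shape α, rate β) prior, the Poisson likelihood is conjugate: the posterior is Gamma(α + ΣXᵢ, β + n).
Posterior: Gamma(α+S, β+n) = Gamma(4.66+70, 4.08+8) = Gamma(74.66, 12.08).
Mode of Gamma(α,β) for α≥1 is (α−1)/β = 73.66/12.08 = 6.0977.

6.0977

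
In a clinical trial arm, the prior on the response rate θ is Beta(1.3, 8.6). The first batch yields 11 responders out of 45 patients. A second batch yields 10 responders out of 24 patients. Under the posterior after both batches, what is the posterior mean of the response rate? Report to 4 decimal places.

0.2826

The Beta prior is conjugate to a Binomial/Bernoulli likelihood; the update adds successes to α and failures to β.
After batch 1: Beta(1.3+11, 8.6+34) = Beta(12.3, 42.6).
After batch 2: Beta(12.3+10, 42.6+14) = Beta(22.3, 56.6).
Posterior mean = α/(α+β) = 22.3/78.9 = 0.2826.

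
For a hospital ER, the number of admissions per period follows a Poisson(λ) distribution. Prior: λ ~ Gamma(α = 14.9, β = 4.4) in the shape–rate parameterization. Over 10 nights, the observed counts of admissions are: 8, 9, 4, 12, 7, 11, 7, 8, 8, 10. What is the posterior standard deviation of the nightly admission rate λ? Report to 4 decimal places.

With a Gamma(shape α, rate β) prior, the Poisson likelihood is conjugate: the posterior is Gamma(α + ΣXᵢ, β + n).
Sum of counts S = 84 over n = 10 nights.
Posterior: Gamma(α+S, β+n) = Gamma(14.9+84, 4.4+10) = Gamma(98.9, 14.4).
SD = √α/β = √98.9/14.4 = 0.6906.

0.6906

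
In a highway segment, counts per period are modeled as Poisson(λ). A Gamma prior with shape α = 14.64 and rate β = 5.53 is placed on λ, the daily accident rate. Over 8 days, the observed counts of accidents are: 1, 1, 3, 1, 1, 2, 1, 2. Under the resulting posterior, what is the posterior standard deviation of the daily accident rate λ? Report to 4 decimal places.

0.3815

With a Gamma(shape α, rate β) prior, the Poisson likelihood is conjugate: the posterior is Gamma(α + ΣXᵢ, β + n).
Sum of counts S = 12 over n = 8 days.
Posterior: Gamma(α+S, β+n) = Gamma(14.64+12, 5.53+8) = Gamma(26.64, 13.53).
SD = √α/β = √26.64/13.53 = 0.3815.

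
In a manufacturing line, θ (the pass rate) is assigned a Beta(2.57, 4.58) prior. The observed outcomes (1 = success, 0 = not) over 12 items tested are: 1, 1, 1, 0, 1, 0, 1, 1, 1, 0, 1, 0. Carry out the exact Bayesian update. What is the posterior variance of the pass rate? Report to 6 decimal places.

0.012273

The Beta prior is conjugate to a Binomial/Bernoulli likelihood; the update adds successes to α and failures to β.
Posterior: Beta(α+k, β+n−k) = Beta(2.57+8, 4.58+4) = Beta(10.57, 8.58).
Var = αβ/((α+β)²(α+β+1)) = 10.57·8.58/(19.15²·20.15) = 0.012273.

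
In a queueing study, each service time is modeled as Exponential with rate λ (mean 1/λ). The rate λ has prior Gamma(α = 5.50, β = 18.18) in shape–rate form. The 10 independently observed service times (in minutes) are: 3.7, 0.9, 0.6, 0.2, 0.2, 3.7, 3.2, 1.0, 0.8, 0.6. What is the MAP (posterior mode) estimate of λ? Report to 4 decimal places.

0.4383

With a Gamma(shape α, rate β) prior on the exponential rate λ, the posterior after n observations with total T = Σxᵢ is Gamma(α+n, β+T).
Sum of observations T = 14.9 minutes; n = 10.
Posterior: Gamma(5.50+10, 18.18+14.9) = Gamma(15.50, 33.08).
Mode = (α−1)/β = 0.4383.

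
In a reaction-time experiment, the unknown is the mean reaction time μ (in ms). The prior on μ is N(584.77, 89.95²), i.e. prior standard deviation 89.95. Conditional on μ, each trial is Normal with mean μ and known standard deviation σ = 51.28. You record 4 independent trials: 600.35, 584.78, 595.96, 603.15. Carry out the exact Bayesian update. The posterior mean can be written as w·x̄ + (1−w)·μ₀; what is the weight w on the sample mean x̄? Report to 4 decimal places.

For Normal data with known variance σ², a Normal(μ₀, σ₀²) prior on μ is conjugate. Posterior precision = 1/σ₀² + n/σ²; posterior mean is the precision-weighted average of μ₀ and x̄.
σ₀² = 89.95² = 8091.0025, σ² = 51.28² = 2629.6384. Prior precision 1/σ₀² = 1/8091.0025; data precision n/σ² = 4/2629.6384.
w = (n/σ²)/(1/σ₀² + n/σ²) = n·σ₀²/(σ² + n·σ₀²) = 4·8091.0025/(2629.6384 + 4·8091.0025) = 32364.01/34993.6484 = 0.9249.

0.9249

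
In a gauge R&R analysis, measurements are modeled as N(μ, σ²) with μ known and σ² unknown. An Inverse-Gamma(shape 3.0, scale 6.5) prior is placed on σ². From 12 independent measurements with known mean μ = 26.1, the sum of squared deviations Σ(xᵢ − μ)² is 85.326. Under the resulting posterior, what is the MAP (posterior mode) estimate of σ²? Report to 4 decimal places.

4.9163

With known mean μ and an Inverse-Gamma(α, β) prior on σ², the Normal likelihood is conjugate: posterior is Inv-Gamma(α + n/2, β + Σ(xᵢ−μ)²/2).
Posterior: Inv-Gamma(3.0 + 12/2, 6.5 + 85.326/2) = Inv-Gamma(9.00, 49.1630).
Mode = β/(α+1) = 49.1630/10.00 = 4.9163.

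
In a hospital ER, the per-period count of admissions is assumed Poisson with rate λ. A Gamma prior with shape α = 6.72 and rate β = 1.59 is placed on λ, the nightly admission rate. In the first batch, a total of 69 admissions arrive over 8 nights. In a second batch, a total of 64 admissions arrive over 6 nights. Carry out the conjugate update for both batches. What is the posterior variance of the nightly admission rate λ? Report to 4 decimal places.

With a Gamma(shape α, rate β) prior, the Poisson likelihood is conjugate: the posterior is Gamma(α + ΣXᵢ, β + n).
After batch 1: Gamma(α+S, β+n) = Gamma(6.72+69, 1.59+8) = Gamma(75.72, 9.59).
After batch 2: Gamma(α+S, β+n) = Gamma(75.72+64, 9.59+6) = Gamma(139.72, 15.59).
Var = α/β² = 139.72/15.59² = 0.5749.

0.5749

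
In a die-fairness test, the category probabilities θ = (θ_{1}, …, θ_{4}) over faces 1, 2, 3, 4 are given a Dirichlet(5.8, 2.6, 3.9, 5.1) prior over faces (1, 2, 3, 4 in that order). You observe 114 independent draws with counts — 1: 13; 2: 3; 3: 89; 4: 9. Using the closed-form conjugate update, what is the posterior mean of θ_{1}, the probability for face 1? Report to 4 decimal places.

The Dirichlet prior is conjugate to the Multinomial likelihood: each posterior αⱼ = prior αⱼ + observed count nⱼ.
Posterior concentration: (18.8, 5.6, 92.9, 14.1), total = 131.4.
E[θ_{1}|data] = α_{1}/Σα = 18.8/131.4 = 0.1431.

0.1431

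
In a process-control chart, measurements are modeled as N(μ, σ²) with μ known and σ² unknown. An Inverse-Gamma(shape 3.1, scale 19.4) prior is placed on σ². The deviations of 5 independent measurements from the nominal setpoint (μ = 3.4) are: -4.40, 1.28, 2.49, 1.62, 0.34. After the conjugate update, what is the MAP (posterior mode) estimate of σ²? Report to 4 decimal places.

5.2075

With known mean μ and an Inverse-Gamma(α, β) prior on σ², the Normal likelihood is conjugate: posterior is Inv-Gamma(α + n/2, β + Σ(xᵢ−μ)²/2).
Σ(xᵢ−μ)² = (-4.40)² + (1.28)² + (2.49)² + (1.62)² + (0.34)² = 29.9385.
Posterior: Inv-Gamma(3.1 + 5/2, 19.4 + 29.9385/2) = Inv-Gamma(5.60, 34.36925).
Mode = β/(α+1) = 34.36925/6.60 = 5.2075.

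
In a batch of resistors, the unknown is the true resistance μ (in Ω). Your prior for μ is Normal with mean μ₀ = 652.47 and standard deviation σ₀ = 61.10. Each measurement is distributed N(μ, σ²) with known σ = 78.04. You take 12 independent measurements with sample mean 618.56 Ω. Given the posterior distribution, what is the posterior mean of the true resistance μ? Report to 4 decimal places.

For Normal data with known variance σ², a Normal(μ₀, σ₀²) prior on μ is conjugate. Posterior precision = 1/σ₀² + n/σ²; posterior mean is the precision-weighted average of μ₀ and x̄.
n·x̄ = 12·618.56 = 7422.72.
σ₀² = 61.10² = 3733.21, σ² = 78.04² = 6090.2416; σ² + n·σ₀² = 6090.2416 + 12·3733.21 = 50888.7616.
Posterior mean = (μ₀/σ₀² + n·x̄/σ²)/(1/σ₀² + n/σ²) = (σ²·μ₀ + σ₀²·n·x̄)/(σ² + n·σ₀²) = (6090.2416·652.47 + 3733.21·7422.72)/50888.7616 = 31684272.467952/50888.7616 = 622.6183.

622.6183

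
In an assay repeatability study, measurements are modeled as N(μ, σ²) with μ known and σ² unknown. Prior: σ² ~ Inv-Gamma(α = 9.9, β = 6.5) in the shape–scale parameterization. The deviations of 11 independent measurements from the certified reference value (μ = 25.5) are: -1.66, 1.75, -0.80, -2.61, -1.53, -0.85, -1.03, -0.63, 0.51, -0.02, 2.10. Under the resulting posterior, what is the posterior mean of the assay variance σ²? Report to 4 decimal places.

1.2313

With known mean μ and an Inverse-Gamma(α, β) prior on σ², the Normal likelihood is conjugate: posterior is Inv-Gamma(α + n/2, β + Σ(xᵢ−μ)²/2).
Σ(xᵢ−μ)² = (-1.66)² + (1.75)² + (-0.80)² + (-2.61)² + (-1.53)² + (-0.85)² + (-1.03)² + (-0.63)² + (0.51)² + (-0.02)² + (2.10)² = 22.4619.
Posterior: Inv-Gamma(9.9 + 11/2, 6.5 + 22.4619/2) = Inv-Gamma(15.40, 17.73095).
E[σ²|data] = β/(α−1) = 17.73095/14.40 = 1.2313.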